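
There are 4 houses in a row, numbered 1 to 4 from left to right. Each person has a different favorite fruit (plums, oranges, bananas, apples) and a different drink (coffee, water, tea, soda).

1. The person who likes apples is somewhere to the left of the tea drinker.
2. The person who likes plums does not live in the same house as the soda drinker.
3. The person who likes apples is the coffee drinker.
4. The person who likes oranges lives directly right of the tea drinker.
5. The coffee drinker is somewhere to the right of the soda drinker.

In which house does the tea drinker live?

So house 4 gets water for drink.
Clue 3: the person who likes apples is in house 2.
Clue 3 places the coffee drinker in house 2.
From clue 5, the soda drinker must be in house 1.
So house 3 gets tea for drink.
Clue 4 places the person who likes oranges in house 4.
So house 1 gets bananas for favorite fruit.
That leaves plums as the favorite fruit for house 3.
So: house 1 = bananas/soda, house 2 = apples/coffee, house 3 = plums/tea, house 4 = oranges/water.

3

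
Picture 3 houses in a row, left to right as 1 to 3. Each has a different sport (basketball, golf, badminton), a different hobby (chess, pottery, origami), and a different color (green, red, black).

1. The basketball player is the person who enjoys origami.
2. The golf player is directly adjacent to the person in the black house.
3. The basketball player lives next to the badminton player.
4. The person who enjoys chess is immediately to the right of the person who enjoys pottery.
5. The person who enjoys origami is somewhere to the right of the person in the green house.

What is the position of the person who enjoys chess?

2

House 1's hobby must be pottery (nothing else left).
From clue 4, the person who enjoys chess must be in house 2.
House 3's hobby must be origami (nothing else left).
Clue 1 places the basketball player in house 3.
The badminton player is in house 2 (clue 3).
House 1's sport must be golf (nothing else left).
The person in the black house is in house 2 (clue 2).
The only color still possible for house 3 is red.
That leaves green as the color for house 1.
So: house 1 = golf/pottery/green, house 2 = badminton/chess/black, house 3 = basketball/origami/red.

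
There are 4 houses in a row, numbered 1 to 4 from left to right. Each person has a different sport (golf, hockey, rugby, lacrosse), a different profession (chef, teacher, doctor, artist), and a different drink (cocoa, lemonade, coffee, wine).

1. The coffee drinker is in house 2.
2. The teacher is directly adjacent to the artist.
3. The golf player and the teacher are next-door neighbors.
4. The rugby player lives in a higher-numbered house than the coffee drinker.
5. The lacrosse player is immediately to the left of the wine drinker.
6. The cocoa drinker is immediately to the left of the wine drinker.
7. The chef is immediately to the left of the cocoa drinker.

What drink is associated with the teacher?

From clue 1, the coffee drinker must be in house 2.
The only drink still possible for house 1 is lemonade.
House 4 drink: only wine fits.
Clue 5 places the lacrosse player in house 3.
The chef is in house 2 (clue 7).
That leaves cocoa as the drink for house 3.
Clue 3: the teacher is in house 3.
The only sport still possible for house 1 is hockey.
So house 2 gets golf for sport.
House 4's sport must be rugby (nothing else left).
So house 1 gets doctor for profession.
House 4's profession must be artist (nothing else left).
So: house 1 = hockey/doctor/lemonade, house 2 = golf/chef/coffee, house 3 = lacrosse/teacher/cocoa, house 4 = rugby/artist/wine.

cocoa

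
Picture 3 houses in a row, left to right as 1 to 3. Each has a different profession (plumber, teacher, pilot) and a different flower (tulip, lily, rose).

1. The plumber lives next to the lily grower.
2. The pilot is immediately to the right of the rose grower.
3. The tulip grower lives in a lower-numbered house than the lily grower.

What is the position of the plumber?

2

That leaves lily as the flower for house 3.
By clue 1, the plumber is in house 2.
House 1 profession: only teacher fits.
The only profession still possible for house 3 is pilot.
Clue 2: the rose grower is in house 2.
House 1's flower must be tulip (nothing else left).
So: house 1 = teacher/tulip, house 2 = plumber/rose, house 3 = pilot/lily.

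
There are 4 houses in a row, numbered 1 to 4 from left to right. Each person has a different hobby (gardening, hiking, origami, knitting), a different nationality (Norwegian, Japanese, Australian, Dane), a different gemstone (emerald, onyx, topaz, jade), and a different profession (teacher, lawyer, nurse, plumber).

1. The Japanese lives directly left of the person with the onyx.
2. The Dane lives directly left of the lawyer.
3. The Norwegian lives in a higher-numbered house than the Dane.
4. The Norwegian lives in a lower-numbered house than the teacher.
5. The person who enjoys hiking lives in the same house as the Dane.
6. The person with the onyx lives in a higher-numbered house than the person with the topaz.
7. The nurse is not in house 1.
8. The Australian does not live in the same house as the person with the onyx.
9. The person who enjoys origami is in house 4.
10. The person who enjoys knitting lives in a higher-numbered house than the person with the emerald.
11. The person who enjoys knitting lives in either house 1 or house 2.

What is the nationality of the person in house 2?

Clue 9: the person who enjoys origami is in house 4.
Clue 11: the person who enjoys knitting is in house 2.
House 4's nationality must be Australian (nothing else left).
House 1 profession: only plumber fits.
Clue 5: the person who enjoys hiking is in house 1.
Clue 5: the Dane is in house 1.
The person with the emerald is in house 1 (clue 10).
House 3's hobby must be gardening (nothing else left).
House 4 gemstone: only jade fits.
Clue 1 places the Japanese in house 2.
Clue 1 places the person with the onyx in house 3.
By clue 2, the lawyer is in house 2.
From clue 6, the person with the topaz must be in house 2.
House 3's nationality must be Norwegian (nothing else left).
Clue 4: the teacher is in house 4.
The only profession still possible for house 3 is nurse.
So: house 1 = hiking/Dane/emerald/plumber, house 2 = knitting/Japanese/topaz/lawyer, house 3 = gardening/Norwegian/onyx/nurse, house 4 = origami/Australian/jade/teacher.

Japanese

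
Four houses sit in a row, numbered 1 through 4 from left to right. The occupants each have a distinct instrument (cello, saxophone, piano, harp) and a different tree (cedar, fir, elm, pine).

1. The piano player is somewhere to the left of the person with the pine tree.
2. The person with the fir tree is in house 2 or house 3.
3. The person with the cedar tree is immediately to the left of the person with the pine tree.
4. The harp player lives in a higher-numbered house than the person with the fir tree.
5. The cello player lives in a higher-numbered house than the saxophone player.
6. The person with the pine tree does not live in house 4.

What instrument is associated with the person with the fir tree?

cello

So house 4 gets elm for tree.
So house 1 gets cedar for tree.
Clue 3 places the person with the pine tree in house 2.
House 3 tree: only fir fits.
Clue 1 places the piano player in house 1.
By clue 4, the harp player is in house 4.
From clue 5, the cello player must be in house 3.
The saxophone player is in house 2 (clue 5).
So: house 1 = piano/cedar, house 2 = saxophone/pine, house 3 = cello/fir, house 4 = harp/elm.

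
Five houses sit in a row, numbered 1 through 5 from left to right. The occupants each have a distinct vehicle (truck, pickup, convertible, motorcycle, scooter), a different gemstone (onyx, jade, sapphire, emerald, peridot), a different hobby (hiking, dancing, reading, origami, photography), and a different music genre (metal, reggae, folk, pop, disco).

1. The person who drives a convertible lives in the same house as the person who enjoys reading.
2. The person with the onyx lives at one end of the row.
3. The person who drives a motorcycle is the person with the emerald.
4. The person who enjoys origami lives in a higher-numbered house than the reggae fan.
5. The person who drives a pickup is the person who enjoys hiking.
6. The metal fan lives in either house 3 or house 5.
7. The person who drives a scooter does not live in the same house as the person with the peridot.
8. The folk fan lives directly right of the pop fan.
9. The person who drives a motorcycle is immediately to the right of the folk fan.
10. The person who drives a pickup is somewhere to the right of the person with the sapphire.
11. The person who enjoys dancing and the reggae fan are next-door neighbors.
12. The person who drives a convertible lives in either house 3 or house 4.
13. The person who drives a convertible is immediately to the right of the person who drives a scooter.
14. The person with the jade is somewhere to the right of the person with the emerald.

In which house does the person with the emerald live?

4

That leaves truck as the vehicle for house 1.
House 5 vehicle: only pickup fits.
The person who enjoys hiking is in house 5 (clue 5).
House 2 vehicle: only scooter fits.
Clue 13: the person who drives a convertible is in house 3.
House 4's vehicle must be motorcycle (nothing else left).
House 2 gemstone: only sapphire fits.
The only music genre still possible for house 4 is disco.
House 5's music genre must be metal (nothing else left).
By clue 1, the person who enjoys reading is in house 3.
By clue 3, the person with the emerald is in house 4.
Clue 9 places the folk fan in house 3.
The person with the jade is in house 5 (clue 14).
House 3's gemstone must be peridot (nothing else left).
Clue 8: the pop fan is in house 2.
The only gemstone still possible for house 1 is onyx.
House 1 music genre: only reggae fits.
Clue 11: the person who enjoys dancing is in house 2.
House 1's hobby must be photography (nothing else left).
The only hobby still possible for house 4 is origami.
So: house 1 = truck/onyx/photography/reggae, house 2 = scooter/sapphire/dancing/pop, house 3 = convertible/peridot/reading/folk, house 4 = motorcycle/emerald/origami/disco, house 5 = pickup/jade/hiking/metal.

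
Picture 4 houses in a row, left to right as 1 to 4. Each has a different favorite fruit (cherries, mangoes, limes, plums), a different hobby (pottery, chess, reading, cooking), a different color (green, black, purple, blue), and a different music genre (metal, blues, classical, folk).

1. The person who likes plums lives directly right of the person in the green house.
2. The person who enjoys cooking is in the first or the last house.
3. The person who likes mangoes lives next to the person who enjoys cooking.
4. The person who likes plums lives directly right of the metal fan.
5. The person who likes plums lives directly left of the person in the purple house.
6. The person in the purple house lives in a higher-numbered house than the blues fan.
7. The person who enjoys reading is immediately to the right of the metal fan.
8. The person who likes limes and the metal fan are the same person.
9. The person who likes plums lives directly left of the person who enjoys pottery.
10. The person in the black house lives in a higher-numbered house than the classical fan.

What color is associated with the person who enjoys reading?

blue

The only favorite fruit still possible for house 4 is cherries.
That leaves folk as the music genre for house 4.
So house 1 gets limes for favorite fruit.
By clue 8, the metal fan is in house 1.
Clue 4 places the person who likes plums in house 2.
By clue 5, the person in the purple house is in house 3.
By clue 6, the blues fan is in house 2.
Clue 7 places the person who enjoys reading in house 2.
Clue 9 places the person who enjoys pottery in house 3.
House 3's favorite fruit must be mangoes (nothing else left).
House 3 music genre: only classical fits.
By clue 1, the person in the green house is in house 1.
The person who enjoys cooking is in house 4 (clue 3).
House 1's hobby must be chess (nothing else left).
That leaves blue as the color for house 2.
House 4 color: only black fits.
So: house 1 = limes/chess/green/metal, house 2 = plums/reading/blue/blues, house 3 = mangoes/pottery/purple/classical, house 4 = cherries/cooking/black/folk.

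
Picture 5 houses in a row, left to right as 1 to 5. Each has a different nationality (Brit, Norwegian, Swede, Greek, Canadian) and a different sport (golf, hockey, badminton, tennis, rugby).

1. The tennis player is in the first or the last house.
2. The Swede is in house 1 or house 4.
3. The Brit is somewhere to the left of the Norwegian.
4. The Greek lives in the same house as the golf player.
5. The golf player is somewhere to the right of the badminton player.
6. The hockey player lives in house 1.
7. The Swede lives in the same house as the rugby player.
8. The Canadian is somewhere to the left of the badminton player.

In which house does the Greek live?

3

Clue 6 places the hockey player in house 1.
That leaves rugby as the sport for house 4.
So house 5 gets tennis for sport.
Clue 5 places the golf player in house 3.
From clue 5, the badminton player must be in house 2.
The Swede is in house 4 (clue 7).
The Canadian is in house 1 (clue 8).
So house 5 gets Norwegian for nationality.
The Greek is in house 3 (clue 4).
House 2 nationality: only Brit fits.
So: house 1 = Canadian/hockey, house 2 = Brit/badminton, house 3 = Greek/golf, house 4 = Swede/rugby, house 5 = Norwegian/tennis.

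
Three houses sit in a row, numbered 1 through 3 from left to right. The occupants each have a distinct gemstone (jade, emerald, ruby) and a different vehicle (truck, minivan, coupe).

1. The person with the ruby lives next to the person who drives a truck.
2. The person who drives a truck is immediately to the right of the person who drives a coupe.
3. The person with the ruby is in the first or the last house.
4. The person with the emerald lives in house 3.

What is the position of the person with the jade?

2

Clue 4: the person with the emerald is in house 3.
The only gemstone still possible for house 1 is ruby.
So house 2 gets jade for gemstone.
From clue 1, the person who drives a truck must be in house 2.
Clue 2: the person who drives a coupe is in house 1.
So house 3 gets minivan for vehicle.
So: house 1 = ruby/coupe, house 2 = jade/truck, house 3 = emerald/minivan.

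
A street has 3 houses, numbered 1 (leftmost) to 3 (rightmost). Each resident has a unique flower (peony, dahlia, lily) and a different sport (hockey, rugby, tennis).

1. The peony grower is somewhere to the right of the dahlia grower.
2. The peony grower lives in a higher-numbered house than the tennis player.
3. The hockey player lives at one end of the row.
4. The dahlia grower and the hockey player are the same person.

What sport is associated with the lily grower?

By clue 4, the dahlia grower is in house 1.
Clue 4: the hockey player is in house 1.
The only sport still possible for house 2 is tennis.
House 3 sport: only rugby fits.
From clue 2, the peony grower must be in house 3.
So house 2 gets lily for flower.
So: house 1 = dahlia/hockey, house 2 = lily/tennis, house 3 = peony/rugby.

tennis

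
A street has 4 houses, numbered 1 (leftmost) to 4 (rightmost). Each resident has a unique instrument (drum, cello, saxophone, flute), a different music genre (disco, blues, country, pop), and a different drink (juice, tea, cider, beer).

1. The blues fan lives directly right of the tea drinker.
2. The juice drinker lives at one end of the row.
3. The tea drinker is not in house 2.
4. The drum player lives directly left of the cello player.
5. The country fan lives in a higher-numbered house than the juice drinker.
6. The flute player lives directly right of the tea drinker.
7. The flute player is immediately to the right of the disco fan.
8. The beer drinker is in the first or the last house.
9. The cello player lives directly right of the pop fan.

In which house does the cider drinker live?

2

Clue 5 places the juice drinker in house 1.
House 2's drink must be cider (nothing else left).
The only drink still possible for house 3 is tea.
House 4's drink must be beer (nothing else left).
Clue 1: the blues fan is in house 4.
From clue 6, the flute player must be in house 4.
By clue 7, the disco fan is in house 3.
The only music genre still possible for house 1 is pop.
House 2 music genre: only country fits.
By clue 9, the cello player is in house 2.
House 3 instrument: only saxophone fits.
So house 1 gets drum for instrument.
So: house 1 = drum/pop/juice, house 2 = cello/country/cider, house 3 = saxophone/disco/tea, house 4 = flute/blues/beer.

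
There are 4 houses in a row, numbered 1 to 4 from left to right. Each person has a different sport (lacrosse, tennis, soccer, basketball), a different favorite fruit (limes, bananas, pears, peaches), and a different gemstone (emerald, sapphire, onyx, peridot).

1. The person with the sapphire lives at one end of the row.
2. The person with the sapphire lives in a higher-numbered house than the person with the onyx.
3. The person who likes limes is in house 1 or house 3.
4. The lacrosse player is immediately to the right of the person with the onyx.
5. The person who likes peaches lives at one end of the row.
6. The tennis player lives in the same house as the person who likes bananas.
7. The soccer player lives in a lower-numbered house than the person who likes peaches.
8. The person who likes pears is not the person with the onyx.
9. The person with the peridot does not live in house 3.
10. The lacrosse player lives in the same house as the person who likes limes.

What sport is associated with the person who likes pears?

soccer

Clue 2 places the person with the sapphire in house 4.
Clue 7: the person who likes peaches is in house 4.
Clue 10: the lacrosse player is in house 3.
Clue 10 places the person who likes limes in house 3.
The person with the onyx is in house 2 (clue 4).
By clue 8, the person who likes pears is in house 1.
That leaves basketball as the sport for house 4.
House 2 favorite fruit: only bananas fits.
The only gemstone still possible for house 1 is peridot.
House 3's gemstone must be emerald (nothing else left).
Clue 6: the tennis player is in house 2.
So house 1 gets soccer for sport.
So: house 1 = soccer/pears/peridot, house 2 = tennis/bananas/onyx, house 3 = lacrosse/limes/emerald, house 4 = basketball/peaches/sapphire.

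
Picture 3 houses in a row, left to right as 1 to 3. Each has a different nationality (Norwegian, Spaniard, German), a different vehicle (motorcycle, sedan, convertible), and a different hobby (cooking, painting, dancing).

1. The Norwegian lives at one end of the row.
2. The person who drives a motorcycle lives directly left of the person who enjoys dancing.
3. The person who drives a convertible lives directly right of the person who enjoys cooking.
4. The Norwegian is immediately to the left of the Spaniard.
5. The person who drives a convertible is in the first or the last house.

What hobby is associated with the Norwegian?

Clue 4 places the Norwegian in house 1.
Clue 4: the Spaniard is in house 2.
Clue 5 places the person who drives a convertible in house 3.
House 3 nationality: only German fits.
From clue 3, the person who enjoys cooking must be in house 2.
So house 1 gets painting for hobby.
So house 3 gets dancing for hobby.
Clue 2: the person who drives a motorcycle is in house 2.
House 1's vehicle must be sedan (nothing else left).
So: house 1 = Norwegian/sedan/painting, house 2 = Spaniard/motorcycle/cooking, house 3 = German/convertible/dancing.

painting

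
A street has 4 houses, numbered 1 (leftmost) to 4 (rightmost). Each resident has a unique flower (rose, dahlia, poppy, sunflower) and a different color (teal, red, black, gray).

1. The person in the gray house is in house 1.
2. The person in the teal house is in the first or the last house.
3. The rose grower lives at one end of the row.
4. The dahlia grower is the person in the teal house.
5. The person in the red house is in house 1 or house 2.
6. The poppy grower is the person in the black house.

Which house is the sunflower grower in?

2

Clue 1 places the person in the gray house in house 1.
That leaves black as the color for house 3.
House 4 color: only teal fits.
By clue 4, the dahlia grower is in house 4.
By clue 6, the poppy grower is in house 3.
House 2 flower: only sunflower fits.
That leaves red as the color for house 2.
The only flower still possible for house 1 is rose.
So: house 1 = rose/gray, house 2 = sunflower/red, house 3 = poppy/black, house 4 = dahlia/teal.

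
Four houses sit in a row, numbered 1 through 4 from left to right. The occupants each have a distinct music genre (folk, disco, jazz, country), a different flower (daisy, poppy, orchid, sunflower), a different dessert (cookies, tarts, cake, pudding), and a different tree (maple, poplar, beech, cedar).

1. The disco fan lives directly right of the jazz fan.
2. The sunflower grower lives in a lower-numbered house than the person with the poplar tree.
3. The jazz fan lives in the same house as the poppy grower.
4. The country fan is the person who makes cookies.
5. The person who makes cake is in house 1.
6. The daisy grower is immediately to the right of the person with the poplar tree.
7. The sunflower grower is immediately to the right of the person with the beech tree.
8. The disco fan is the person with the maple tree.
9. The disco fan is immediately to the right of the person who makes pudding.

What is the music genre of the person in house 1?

folk

From clue 5, the person who makes cake must be in house 1.
The sunflower grower is in house 2 (clue 2).
The person with the poplar tree is in house 3 (clue 2).
Clue 6 places the daisy grower in house 4.
By clue 7, the person with the beech tree is in house 1.
Clue 3 places the jazz fan in house 3.
The poppy grower is in house 3 (clue 3).
From clue 8, the disco fan must be in house 4.
Clue 8 places the person with the maple tree in house 4.
Clue 9: the person who makes pudding is in house 3.
That leaves folk as the music genre for house 1.
House 2's music genre must be country (nothing else left).
That leaves orchid as the flower for house 1.
House 2's tree must be cedar (nothing else left).
From clue 4, the person who makes cookies must be in house 2.
That leaves tarts as the dessert for house 4.
So: house 1 = folk/orchid/cake/beech, house 2 = country/sunflower/cookies/cedar, house 3 = jazz/poppy/pudding/poplar, house 4 = disco/daisy/tarts/maple.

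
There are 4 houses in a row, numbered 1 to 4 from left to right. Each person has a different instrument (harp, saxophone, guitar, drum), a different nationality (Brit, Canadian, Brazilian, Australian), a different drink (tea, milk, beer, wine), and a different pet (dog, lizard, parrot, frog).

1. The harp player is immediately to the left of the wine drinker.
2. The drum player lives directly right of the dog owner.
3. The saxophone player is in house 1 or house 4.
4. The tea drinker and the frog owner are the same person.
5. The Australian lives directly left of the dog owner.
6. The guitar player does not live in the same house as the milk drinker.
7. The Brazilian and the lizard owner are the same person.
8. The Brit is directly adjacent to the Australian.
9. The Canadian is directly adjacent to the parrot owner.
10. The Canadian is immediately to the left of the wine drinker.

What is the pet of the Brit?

frog

The only nationality still possible for house 4 is Brazilian.
Clue 7 places the lizard owner in house 4.
The drum player is narrowed to house 3 or 4; consider each.
Placing it in house 3 leads to a contradiction, so it's in house 4.
From clue 2, the dog owner must be in house 3.
From clue 5, the Australian must be in house 2.
Clue 9 places the parrot owner in house 2.
House 1 instrument: only saxophone fits.
The only pet still possible for house 1 is frog.
Clue 1 places the harp player in house 3.
By clue 1, the wine drinker is in house 4.
From clue 4, the tea drinker must be in house 1.
Clue 10: the Canadian is in house 3.
So house 2 gets guitar for instrument.
So house 1 gets Brit for nationality.
Clue 6: the milk drinker is in house 3.
So house 2 gets beer for drink.
So: house 1 = saxophone/Brit/tea/frog, house 2 = guitar/Australian/beer/parrot, house 3 = harp/Canadian/milk/dog, house 4 = drum/Brazilian/wine/lizard.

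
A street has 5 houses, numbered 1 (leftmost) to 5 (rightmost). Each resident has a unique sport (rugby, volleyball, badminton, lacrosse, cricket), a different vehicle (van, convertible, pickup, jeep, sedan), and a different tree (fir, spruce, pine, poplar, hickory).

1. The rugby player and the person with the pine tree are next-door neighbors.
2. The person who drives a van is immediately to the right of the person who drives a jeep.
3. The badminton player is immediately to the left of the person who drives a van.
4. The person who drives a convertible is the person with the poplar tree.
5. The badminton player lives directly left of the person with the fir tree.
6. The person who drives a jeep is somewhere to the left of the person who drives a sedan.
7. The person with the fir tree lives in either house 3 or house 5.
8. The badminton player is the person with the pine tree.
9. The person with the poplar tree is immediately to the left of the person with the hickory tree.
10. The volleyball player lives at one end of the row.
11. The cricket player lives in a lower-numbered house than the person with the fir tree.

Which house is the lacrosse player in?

The badminton player is narrowed to house 2 or 4; consider each.
Placing it in house 4 leads to a contradiction, so it's in house 2.
Clue 3 places the person who drives a van in house 3.
From clue 5, the person with the fir tree must be in house 3.
Clue 8: the person with the pine tree is in house 2.
That leaves cricket as the sport for house 1.
That leaves lacrosse as the sport for house 4.
Clue 1: the rugby player is in house 3.
Clue 2: the person who drives a jeep is in house 2.
Clue 9: the person with the poplar tree is in house 4.
The person with the hickory tree is in house 5 (clue 9).
That leaves volleyball as the sport for house 5.
The only tree still possible for house 1 is spruce.
The person who drives a convertible is in house 4 (clue 4).
So house 1 gets pickup for vehicle.
The only vehicle still possible for house 5 is sedan.
So: house 1 = cricket/pickup/spruce, house 2 = badminton/jeep/pine, house 3 = rugby/van/fir, house 4 = lacrosse/convertible/poplar, house 5 = volleyball/sedan/hickory.

4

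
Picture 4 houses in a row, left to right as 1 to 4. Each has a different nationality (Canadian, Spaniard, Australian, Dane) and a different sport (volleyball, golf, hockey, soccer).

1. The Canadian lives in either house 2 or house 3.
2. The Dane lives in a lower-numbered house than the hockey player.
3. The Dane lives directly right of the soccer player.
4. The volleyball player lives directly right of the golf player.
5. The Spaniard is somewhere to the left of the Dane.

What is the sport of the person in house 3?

volleyball

So house 4 gets Australian for nationality.
That leaves Spaniard as the nationality for house 1.
The Canadian is narrowed to house 2 or 3; consider each.
Placing it in house 2 leads to a contradiction, so it's in house 3.
So house 2 gets Dane for nationality.
By clue 3, the soccer player is in house 1.
House 2 sport: only golf fits.
From clue 4, the volleyball player must be in house 3.
House 4 sport: only hockey fits.
So: house 1 = Spaniard/soccer, house 2 = Dane/golf, house 3 = Canadian/volleyball, house 4 = Australian/hockey.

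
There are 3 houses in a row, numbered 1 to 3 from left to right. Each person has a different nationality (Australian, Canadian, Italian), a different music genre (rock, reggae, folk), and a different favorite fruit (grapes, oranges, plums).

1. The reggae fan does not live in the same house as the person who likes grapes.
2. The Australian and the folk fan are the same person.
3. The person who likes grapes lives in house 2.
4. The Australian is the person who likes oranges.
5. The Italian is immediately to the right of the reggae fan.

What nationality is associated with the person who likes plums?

Canadian

Clue 3: the person who likes grapes is in house 2.
Clue 1: the reggae fan is in house 1.
Clue 5 places the Italian in house 2.
Clue 2 places the Australian in house 3.
The folk fan is in house 3 (clue 2).
From clue 4, the person who likes oranges must be in house 3.
That leaves Canadian as the nationality for house 1.
House 2 music genre: only rock fits.
That leaves plums as the favorite fruit for house 1.
So: house 1 = Canadian/reggae/plums, house 2 = Italian/rock/grapes, house 3 = Australian/folk/oranges.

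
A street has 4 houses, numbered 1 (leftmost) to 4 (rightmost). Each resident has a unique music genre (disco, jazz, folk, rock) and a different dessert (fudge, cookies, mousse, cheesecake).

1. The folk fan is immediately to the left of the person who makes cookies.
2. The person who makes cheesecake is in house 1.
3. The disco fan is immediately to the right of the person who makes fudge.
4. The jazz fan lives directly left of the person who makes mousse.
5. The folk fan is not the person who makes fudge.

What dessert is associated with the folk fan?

By clue 2, the person who makes cheesecake is in house 1.
The disco fan is narrowed to house 3 or 4; consider each.
Placing it in house 3 leads to a contradiction, so it's in house 4.
From clue 3, the person who makes fudge must be in house 3.
From clue 1, the folk fan must be in house 1.
Clue 1: the person who makes cookies is in house 2.
So house 2 gets rock for music genre.
House 3's music genre must be jazz (nothing else left).
So house 4 gets mousse for dessert.
So: house 1 = folk/cheesecake, house 2 = rock/cookies, house 3 = jazz/fudge, house 4 = disco/mousse.

cheesecake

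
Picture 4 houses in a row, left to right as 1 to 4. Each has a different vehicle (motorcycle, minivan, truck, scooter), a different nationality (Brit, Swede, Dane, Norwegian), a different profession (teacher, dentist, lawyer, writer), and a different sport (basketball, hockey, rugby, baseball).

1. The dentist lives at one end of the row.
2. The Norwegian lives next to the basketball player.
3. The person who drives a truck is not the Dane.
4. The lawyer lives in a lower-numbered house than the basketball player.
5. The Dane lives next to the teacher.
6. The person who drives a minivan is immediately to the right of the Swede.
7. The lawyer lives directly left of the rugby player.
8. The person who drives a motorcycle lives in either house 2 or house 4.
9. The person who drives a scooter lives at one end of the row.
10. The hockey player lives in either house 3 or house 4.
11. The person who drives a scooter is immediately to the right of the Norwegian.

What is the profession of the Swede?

From clue 11, the person who drives a scooter must be in house 4.
By clue 11, the Norwegian is in house 3.
The only vehicle still possible for house 1 is truck.
So house 3 gets minivan for vehicle.
The only sport still possible for house 1 is baseball.
Clue 6 places the Swede in house 2.
House 2 vehicle: only motorcycle fits.
That leaves Brit as the nationality for house 1.
The only nationality still possible for house 4 is Dane.
Clue 5: the teacher is in house 3.
The dentist is narrowed to house 1 or 4; consider each.
Placing it in house 1 leads to a contradiction, so it's in house 4.
The lawyer is narrowed to house 1 or 2; consider each.
Placing it in house 2 leads to a contradiction, so it's in house 1.
Clue 7 places the rugby player in house 2.
House 2's profession must be writer (nothing else left).
House 3 sport: only hockey fits.
House 4's sport must be basketball (nothing else left).
So: house 1 = truck/Brit/lawyer/baseball, house 2 = motorcycle/Swede/writer/rugby, house 3 = minivan/Norwegian/teacher/hockey, house 4 = scooter/Dane/dentist/basketball.

writer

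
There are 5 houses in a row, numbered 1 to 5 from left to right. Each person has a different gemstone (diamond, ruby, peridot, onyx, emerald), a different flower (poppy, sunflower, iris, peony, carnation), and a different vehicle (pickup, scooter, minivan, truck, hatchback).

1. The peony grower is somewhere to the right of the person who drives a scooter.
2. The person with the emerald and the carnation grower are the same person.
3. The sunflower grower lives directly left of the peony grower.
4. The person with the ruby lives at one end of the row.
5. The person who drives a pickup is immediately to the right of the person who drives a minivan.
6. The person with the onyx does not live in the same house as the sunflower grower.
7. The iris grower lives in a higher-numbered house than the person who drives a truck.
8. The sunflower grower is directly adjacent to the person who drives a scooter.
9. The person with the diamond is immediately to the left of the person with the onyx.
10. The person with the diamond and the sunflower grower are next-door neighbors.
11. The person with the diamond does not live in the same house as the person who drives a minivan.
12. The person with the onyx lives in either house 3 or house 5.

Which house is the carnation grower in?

2

By clue 1, the peony grower is in house 4.
By clue 1, the person who drives a scooter is in house 2.
Clue 3: the sunflower grower is in house 3.
By clue 6, the person with the onyx is in house 5.
The person with the diamond is in house 4 (clue 9).
From clue 5, the person who drives a pickup must be in house 4.
By clue 5, the person who drives a minivan is in house 3.
The only gemstone still possible for house 1 is ruby.
The only gemstone still possible for house 2 is emerald.
So house 3 gets peridot for gemstone.
So house 1 gets truck for vehicle.
The only vehicle still possible for house 5 is hatchback.
Clue 2 places the carnation grower in house 2.
That leaves poppy as the flower for house 1.
So house 5 gets iris for flower.
So: house 1 = ruby/poppy/truck, house 2 = emerald/carnation/scooter, house 3 = peridot/sunflower/minivan, house 4 = diamond/peony/pickup, house 5 = onyx/iris/hatchback.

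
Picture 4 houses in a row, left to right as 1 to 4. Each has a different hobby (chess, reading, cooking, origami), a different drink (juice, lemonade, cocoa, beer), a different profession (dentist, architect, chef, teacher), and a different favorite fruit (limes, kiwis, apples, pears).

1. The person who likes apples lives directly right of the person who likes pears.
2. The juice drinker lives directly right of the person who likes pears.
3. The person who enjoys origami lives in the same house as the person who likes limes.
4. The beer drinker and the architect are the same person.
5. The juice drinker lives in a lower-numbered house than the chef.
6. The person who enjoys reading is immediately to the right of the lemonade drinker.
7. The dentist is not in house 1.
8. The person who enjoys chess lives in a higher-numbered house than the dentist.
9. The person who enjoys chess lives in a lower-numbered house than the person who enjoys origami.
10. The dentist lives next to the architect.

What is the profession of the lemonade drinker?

Clue 9: the person who enjoys chess is in house 3.
Clue 9: the person who enjoys origami is in house 4.
So house 1 gets cooking for hobby.
House 2's hobby must be reading (nothing else left).
From clue 3, the person who likes limes must be in house 4.
The lemonade drinker is in house 1 (clue 6).
From clue 8, the dentist must be in house 2.
From clue 4, the beer drinker must be in house 3.
Clue 4 places the architect in house 3.
House 4's drink must be cocoa (nothing else left).
House 1's profession must be teacher (nothing else left).
House 4 profession: only chef fits.
By clue 2, the person who likes pears is in house 1.
House 2's drink must be juice (nothing else left).
By clue 1, the person who likes apples is in house 2.
That leaves kiwis as the favorite fruit for house 3.
So: house 1 = cooking/lemonade/teacher/pears, house 2 = reading/juice/dentist/apples, house 3 = chess/beer/architect/kiwis, house 4 = origami/cocoa/chef/limes.

teacher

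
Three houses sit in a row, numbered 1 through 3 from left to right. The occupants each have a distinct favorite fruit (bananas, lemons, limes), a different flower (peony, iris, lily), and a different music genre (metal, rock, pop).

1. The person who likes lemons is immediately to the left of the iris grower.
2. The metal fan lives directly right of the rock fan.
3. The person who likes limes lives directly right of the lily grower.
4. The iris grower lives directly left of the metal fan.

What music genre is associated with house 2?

From clue 4, the iris grower must be in house 2.
Clue 4: the metal fan is in house 3.
The only flower still possible for house 1 is lily.
The only flower still possible for house 3 is peony.
Clue 1: the person who likes lemons is in house 1.
Clue 2: the rock fan is in house 2.
From clue 3, the person who likes limes must be in house 2.
House 3 favorite fruit: only bananas fits.
So house 1 gets pop for music genre.
So: house 1 = lemons/lily/pop, house 2 = limes/iris/rock, house 3 = bananas/peony/metal.

rock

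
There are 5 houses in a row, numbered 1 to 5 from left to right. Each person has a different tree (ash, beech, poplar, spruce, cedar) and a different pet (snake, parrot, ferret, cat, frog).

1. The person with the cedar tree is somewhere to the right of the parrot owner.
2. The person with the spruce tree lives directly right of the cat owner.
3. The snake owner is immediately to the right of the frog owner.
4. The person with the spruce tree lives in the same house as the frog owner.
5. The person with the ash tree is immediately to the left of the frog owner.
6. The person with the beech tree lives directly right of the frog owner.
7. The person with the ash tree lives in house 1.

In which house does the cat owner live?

1

Clue 7 places the person with the ash tree in house 1.
The frog owner is in house 2 (clue 5).
Clue 6 places the person with the beech tree in house 3.
Clue 3 places the snake owner in house 3.
From clue 4, the person with the spruce tree must be in house 2.
House 1's pet must be cat (nothing else left).
That leaves ferret as the pet for house 5.
Clue 1 places the person with the cedar tree in house 5.
That leaves poplar as the tree for house 4.
House 4's pet must be parrot (nothing else left).
So: house 1 = ash/cat, house 2 = spruce/frog, house 3 = beech/snake, house 4 = poplar/parrot, house 5 = cedar/ferret.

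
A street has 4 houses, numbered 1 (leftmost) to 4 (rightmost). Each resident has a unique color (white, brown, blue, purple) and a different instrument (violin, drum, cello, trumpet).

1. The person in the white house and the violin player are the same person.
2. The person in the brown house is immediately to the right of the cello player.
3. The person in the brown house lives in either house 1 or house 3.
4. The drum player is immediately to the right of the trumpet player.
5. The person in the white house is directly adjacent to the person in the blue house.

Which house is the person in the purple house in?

By clue 3, the person in the brown house is in house 3.
Clue 2: the cello player is in house 2.
That leaves purple as the color for house 4.
Clue 1 places the person in the white house in house 1.
Clue 1 places the violin player in house 1.
The drum player is in house 4 (clue 4).
From clue 4, the trumpet player must be in house 3.
By clue 5, the person in the blue house is in house 2.
So: house 1 = white/violin, house 2 = blue/cello, house 3 = brown/trumpet, house 4 = purple/drum.

4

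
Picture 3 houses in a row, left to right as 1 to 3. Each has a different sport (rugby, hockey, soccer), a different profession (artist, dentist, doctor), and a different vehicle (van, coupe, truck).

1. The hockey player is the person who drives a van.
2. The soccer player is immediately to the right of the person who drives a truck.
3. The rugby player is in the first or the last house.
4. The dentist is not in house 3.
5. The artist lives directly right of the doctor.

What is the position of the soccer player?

2

House 3's profession must be artist (nothing else left).
By clue 5, the doctor is in house 2.
House 1 profession: only dentist fits.
The rugby player is narrowed to house 1 or 3; consider each.
Placing it in house 3 leads to a contradiction, so it's in house 1.
The hockey player is narrowed to house 2 or 3; consider each.
Placing it in house 2 leads to a contradiction, so it's in house 3.
From clue 1, the person who drives a van must be in house 3.
House 2's sport must be soccer (nothing else left).
By clue 2, the person who drives a truck is in house 1.
So house 2 gets coupe for vehicle.
So: house 1 = rugby/dentist/truck, house 2 = soccer/doctor/coupe, house 3 = hockey/artist/van.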